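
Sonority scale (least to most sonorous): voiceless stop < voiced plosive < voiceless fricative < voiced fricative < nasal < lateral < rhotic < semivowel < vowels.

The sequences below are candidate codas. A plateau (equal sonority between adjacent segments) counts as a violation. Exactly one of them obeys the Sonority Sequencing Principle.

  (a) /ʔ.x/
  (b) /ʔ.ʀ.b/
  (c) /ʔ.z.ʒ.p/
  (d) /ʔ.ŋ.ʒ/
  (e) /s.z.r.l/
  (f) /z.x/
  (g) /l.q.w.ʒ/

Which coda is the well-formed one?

(a) /ʔ.x/: profile 1-3 — violates.
(b) /ʔ.ʀ.b/: profile 1-7-2 — violates.
(c) /ʔ.z.ʒ.p/: profile 1-4-4-1 — violates.
(d) /ʔ.ŋ.ʒ/: profile 1-5-4 — violates.
(e) /s.z.r.l/: profile 3-4-7-6 — violates.
(f) /z.x/: profile 4-3 — obeys.
(g) /l.q.w.ʒ/: profile 6-1-8-4 — violates.

f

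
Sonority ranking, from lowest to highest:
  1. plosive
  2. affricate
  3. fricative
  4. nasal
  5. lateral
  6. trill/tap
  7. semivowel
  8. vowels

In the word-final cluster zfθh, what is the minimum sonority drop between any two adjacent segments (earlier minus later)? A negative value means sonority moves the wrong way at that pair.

/z/: fricative = 3.
/f/: fricative = 3.
/θ/: fricative = 3.
/h/: fricative = 3.
/z/→/f/: change +0.
/f/→/θ/: change +0.
/θ/→/h/: change +0.
Minimum = 0.

0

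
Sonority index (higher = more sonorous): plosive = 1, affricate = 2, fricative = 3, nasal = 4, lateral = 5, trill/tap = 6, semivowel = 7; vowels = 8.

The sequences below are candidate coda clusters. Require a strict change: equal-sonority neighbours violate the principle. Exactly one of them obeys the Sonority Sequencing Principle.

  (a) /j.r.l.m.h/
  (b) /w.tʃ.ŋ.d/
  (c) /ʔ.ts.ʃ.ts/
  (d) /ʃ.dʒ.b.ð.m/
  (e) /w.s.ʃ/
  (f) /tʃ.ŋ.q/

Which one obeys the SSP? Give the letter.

(a) /j.r.l.m.h/: profile 7-6-5-4-3 — obeys.
(b) /w.tʃ.ŋ.d/: profile 7-2-4-1 — violates.
(c) /ʔ.ts.ʃ.ts/: profile 1-2-3-2 — violates.
(d) /ʃ.dʒ.b.ð.m/: profile 3-2-1-3-4 — violates.
(e) /w.s.ʃ/: profile 7-3-3 — violates.
(f) /tʃ.ŋ.q/: profile 2-4-1 — violates.

a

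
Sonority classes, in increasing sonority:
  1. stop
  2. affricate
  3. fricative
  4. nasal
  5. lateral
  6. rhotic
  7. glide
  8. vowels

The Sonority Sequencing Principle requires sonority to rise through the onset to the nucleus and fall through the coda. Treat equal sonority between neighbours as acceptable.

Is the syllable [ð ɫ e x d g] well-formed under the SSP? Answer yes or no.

yes

Onset: /ð/ is a fricative (sonority 3), /ɫ/ is a lateral (sonority 5); then the nucleus /e/ (sonority 8).
Onset profile 3-5-8 — rises to the nucleus.
Coda: /x/ is a fricative (sonority 3), /d/ is a stop (sonority 1), /g/ is a stop (sonority 1).
Coda profile 8-3-1-1 — falls from the nucleus.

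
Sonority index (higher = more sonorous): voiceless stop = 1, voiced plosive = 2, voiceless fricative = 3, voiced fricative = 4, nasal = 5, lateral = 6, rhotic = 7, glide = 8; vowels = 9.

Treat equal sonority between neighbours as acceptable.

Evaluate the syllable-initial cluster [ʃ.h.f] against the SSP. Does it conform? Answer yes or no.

/ʃ/: voiceless fricative = 3.
/h/: voiceless fricative = 3.
/f/: voiceless fricative = 3.
The profile 3-3-3 is non-decreasing (plateaus allowed), so the syllable-initial cluster satisfies the SSP.

yes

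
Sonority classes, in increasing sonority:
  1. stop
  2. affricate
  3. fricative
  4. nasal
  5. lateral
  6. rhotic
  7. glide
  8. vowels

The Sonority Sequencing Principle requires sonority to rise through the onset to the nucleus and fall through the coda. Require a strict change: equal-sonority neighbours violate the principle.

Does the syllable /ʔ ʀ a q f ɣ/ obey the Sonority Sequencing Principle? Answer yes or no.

no

Onset: /ʔ/ is a stop (sonority 1), /ʀ/ is a rhotic (sonority 6); then the nucleus /a/ (sonority 8).
Onset profile 1-6-8 — rises to the nucleus.
Coda: /q/ is a stop (sonority 1), /f/ is a fricative (sonority 3), /ɣ/ is a fricative (sonority 3).
Coda profile 8-1-3-3 — does not strictly fall throughout.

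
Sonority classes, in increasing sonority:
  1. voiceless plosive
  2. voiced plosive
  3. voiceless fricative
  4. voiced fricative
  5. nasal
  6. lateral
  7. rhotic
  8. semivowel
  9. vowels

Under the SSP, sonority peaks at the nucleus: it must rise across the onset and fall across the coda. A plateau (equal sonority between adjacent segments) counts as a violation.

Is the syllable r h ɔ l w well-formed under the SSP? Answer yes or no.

Onset: /r/ is a rhotic (sonority 7), /h/ is a voiceless fricative (sonority 3); then the nucleus /ɔ/ (sonority 9).
Onset profile 7-3-9 — does not strictly rise throughout.
Coda: /l/ is a lateral (sonority 6), /w/ is a semivowel (sonority 8).
Coda profile 9-6-8 — does not strictly fall throughout.

no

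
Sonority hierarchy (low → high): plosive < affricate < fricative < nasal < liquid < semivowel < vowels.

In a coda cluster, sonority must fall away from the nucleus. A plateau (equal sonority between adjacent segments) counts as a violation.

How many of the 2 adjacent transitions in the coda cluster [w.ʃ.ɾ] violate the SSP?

1

/w/ is a semivowel (sonority 6).
/ʃ/ is a fricative (sonority 3).
/ɾ/ is a liquid (sonority 5).
/w/→/ʃ/: 6→3 (falls) — ok.
/ʃ/→/ɾ/: 3→5 (does not fall) — violation.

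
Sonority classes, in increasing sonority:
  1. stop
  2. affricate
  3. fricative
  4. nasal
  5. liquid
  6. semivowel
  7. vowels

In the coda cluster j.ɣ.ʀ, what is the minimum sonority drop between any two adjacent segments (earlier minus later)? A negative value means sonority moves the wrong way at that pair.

-2

/j/: semivowel = 6.
/ɣ/: fricative = 3.
/ʀ/: liquid = 5.
/j/→/ɣ/: change +3.
/ɣ/→/ʀ/: change -2.
Minimum = -2.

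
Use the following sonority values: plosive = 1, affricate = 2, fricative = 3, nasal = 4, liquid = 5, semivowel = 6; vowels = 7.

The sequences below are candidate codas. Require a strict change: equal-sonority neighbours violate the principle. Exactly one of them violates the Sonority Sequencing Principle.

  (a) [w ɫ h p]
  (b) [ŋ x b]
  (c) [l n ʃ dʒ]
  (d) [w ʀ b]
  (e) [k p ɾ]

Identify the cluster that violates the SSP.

e

(a) 6-5-3-1 → obeys
(b) 4-3-1 → obeys
(c) 5-4-3-2 → obeys
(d) 6-5-1 → obeys
(e) 1-1-5 → violates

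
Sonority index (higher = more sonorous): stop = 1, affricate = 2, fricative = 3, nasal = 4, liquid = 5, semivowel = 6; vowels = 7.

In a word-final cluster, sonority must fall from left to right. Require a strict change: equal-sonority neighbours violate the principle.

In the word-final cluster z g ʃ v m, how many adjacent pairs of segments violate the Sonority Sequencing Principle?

3

/z/ — fricative, sonority 3.
/g/ — stop, sonority 1.
/ʃ/ — fricative, sonority 3.
/v/ — fricative, sonority 3.
/m/ — nasal, sonority 4.
/z/→/g/: 3→1 (falls) — ok.
/g/→/ʃ/: 1→3 (does not fall) — violation.
/ʃ/→/v/: 3→3 (plateau) — violation.
/v/→/m/: 3→4 (does not fall) — violation.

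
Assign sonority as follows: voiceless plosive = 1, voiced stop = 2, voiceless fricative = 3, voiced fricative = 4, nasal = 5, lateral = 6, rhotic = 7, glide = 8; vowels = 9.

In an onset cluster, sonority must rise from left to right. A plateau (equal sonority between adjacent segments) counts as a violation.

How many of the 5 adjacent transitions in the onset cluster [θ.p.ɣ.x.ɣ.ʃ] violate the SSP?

/θ/ — voiceless fricative, sonority 3.
/p/ — voiceless plosive, sonority 1.
/ɣ/ — voiced fricative, sonority 4.
/x/ — voiceless fricative, sonority 3.
/ɣ/ — voiced fricative, sonority 4.
/ʃ/ — voiceless fricative, sonority 3.
/θ/→/p/: 3→1 (does not rise) — violation.
/p/→/ɣ/: 1→4 (rises) — ok.
/ɣ/→/x/: 4→3 (does not rise) — violation.
/x/→/ɣ/: 3→4 (rises) — ok.
/ɣ/→/ʃ/: 4→3 (does not rise) — violation.

3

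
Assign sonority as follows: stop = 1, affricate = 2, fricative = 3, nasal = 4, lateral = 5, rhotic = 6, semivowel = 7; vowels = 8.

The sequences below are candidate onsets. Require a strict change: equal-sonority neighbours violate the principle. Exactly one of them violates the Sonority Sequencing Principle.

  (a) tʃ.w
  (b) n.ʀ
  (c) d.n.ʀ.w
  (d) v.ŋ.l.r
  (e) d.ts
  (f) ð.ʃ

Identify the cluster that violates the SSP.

(a) tʃ.w: profile 2-7 — obeys.
(b) n.ʀ: profile 4-6 — obeys.
(c) d.n.ʀ.w: profile 1-4-6-7 — obeys.
(d) v.ŋ.l.r: profile 3-4-5-6 — obeys.
(e) d.ts: profile 1-2 — obeys.
(f) ð.ʃ: profile 3-3 — violates.

f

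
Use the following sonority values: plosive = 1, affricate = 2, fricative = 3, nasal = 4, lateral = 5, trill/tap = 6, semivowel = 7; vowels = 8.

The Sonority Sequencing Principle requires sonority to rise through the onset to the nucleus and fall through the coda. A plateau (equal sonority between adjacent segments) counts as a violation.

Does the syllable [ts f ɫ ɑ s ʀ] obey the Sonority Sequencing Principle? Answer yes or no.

no

Onset: /ts/ is an affricate (sonority 2), /f/ is a fricative (sonority 3), /ɫ/ is a lateral (sonority 5); then the nucleus /ɑ/ (sonority 8).
Onset profile 2-3-5-8 — rises to the nucleus.
Coda: /s/ is a fricative (sonority 3), /ʀ/ is a trill/tap (sonority 6).
Coda profile 8-3-6 — does not strictly fall throughout.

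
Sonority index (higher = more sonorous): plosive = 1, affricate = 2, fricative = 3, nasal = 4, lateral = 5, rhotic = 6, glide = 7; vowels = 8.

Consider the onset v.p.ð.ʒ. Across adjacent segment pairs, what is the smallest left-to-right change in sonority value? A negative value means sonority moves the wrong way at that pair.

/v/ — fricative, sonority 3.
/p/ — plosive, sonority 1.
/ð/ — fricative, sonority 3.
/ʒ/ — fricative, sonority 3.
/v/→/p/: change -2.
/p/→/ð/: change +2.
/ð/→/ʒ/: change +0.
Minimum = -2.

-2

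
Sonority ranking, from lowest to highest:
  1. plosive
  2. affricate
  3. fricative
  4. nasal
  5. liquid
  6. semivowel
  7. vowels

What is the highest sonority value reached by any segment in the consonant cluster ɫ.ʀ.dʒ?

/ɫ/: liquid = 5.
/ʀ/: liquid = 5.
/dʒ/: affricate = 2.
The maximum is 5.

5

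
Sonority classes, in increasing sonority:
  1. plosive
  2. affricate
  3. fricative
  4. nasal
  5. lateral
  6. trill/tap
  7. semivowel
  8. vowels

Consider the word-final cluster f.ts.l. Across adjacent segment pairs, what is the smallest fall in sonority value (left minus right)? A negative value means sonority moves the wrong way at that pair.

-3

/f/ is a fricative (sonority 3).
/ts/ is an affricate (sonority 2).
/l/ is a lateral (sonority 5).
/f/→/ts/: change +1.
/ts/→/l/: change -3.
Minimum = -3.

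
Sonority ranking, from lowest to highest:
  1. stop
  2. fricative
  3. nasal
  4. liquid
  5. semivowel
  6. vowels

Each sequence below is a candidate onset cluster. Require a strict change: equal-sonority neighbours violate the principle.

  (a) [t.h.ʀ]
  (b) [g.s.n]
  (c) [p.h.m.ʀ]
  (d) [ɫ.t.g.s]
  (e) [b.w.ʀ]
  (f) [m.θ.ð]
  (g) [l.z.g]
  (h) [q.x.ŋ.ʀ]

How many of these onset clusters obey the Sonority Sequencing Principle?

4

(a) [t.h.ʀ]: profile 1-2-4 — obeys.
(b) [g.s.n]: profile 1-2-3 — obeys.
(c) [p.h.m.ʀ]: profile 1-2-3-4 — obeys.
(d) [ɫ.t.g.s]: profile 4-1-1-2 — violates.
(e) [b.w.ʀ]: profile 1-5-4 — violates.
(f) [m.θ.ð]: profile 3-2-2 — violates.
(g) [l.z.g]: profile 4-2-1 — violates.
(h) [q.x.ŋ.ʀ]: profile 1-2-3-4 — obeys.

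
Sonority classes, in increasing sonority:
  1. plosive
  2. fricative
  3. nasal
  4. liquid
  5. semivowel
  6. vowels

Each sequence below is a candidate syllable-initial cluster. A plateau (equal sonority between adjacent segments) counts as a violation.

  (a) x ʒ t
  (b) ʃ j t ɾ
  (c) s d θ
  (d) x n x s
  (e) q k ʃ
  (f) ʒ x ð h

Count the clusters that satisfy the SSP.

0

(a) 2-2-1 → violates
(b) 2-5-1-4 → violates
(c) 2-1-2 → violates
(d) 2-3-2-2 → violates
(e) 1-1-2 → violates
(f) 2-2-2-2 → violates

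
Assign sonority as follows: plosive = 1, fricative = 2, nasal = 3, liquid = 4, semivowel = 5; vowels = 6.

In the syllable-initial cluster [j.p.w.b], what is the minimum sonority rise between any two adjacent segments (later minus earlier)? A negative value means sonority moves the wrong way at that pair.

/j/ is a semivowel (sonority 5).
/p/ is a plosive (sonority 1).
/w/ is a semivowel (sonority 5).
/b/ is a plosive (sonority 1).
/j/→/p/: change -4.
/p/→/w/: change +4.
/w/→/b/: change -4.
Minimum = -4.

-4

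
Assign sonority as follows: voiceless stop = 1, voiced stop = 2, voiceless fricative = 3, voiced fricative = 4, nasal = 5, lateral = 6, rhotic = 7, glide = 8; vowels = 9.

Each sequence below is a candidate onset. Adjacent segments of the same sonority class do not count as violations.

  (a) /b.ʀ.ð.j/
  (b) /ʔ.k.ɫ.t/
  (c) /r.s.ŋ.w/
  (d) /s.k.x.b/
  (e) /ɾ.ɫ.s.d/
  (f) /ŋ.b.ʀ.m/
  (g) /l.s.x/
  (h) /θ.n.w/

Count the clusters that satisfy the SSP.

(a) sonority 2-7-4-8: ill-formed.
(b) sonority 1-1-6-1: ill-formed.
(c) sonority 7-3-5-8: ill-formed.
(d) sonority 3-1-3-2: ill-formed.
(e) sonority 7-6-3-2: ill-formed.
(f) sonority 5-2-7-5: ill-formed.
(g) sonority 6-3-3: ill-formed.
(h) sonority 3-5-8: well-formed.

1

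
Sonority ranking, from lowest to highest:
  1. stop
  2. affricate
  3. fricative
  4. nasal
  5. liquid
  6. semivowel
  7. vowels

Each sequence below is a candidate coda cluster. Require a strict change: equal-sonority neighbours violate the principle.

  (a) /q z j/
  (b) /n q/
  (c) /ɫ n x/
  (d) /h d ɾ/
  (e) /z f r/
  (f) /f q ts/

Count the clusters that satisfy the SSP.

(a) 1-3-6 → violates
(b) 4-1 → obeys
(c) 5-4-3 → obeys
(d) 3-1-5 → violates
(e) 3-3-5 → violates
(f) 3-1-2 → violates

2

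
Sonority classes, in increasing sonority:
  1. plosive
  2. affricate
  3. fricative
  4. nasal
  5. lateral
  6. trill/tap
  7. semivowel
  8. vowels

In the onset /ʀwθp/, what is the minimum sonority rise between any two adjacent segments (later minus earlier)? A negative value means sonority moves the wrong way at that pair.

-4

/ʀ/ — trill/tap, sonority 6.
/w/ — semivowel, sonority 7.
/θ/ — fricative, sonority 3.
/p/ — plosive, sonority 1.
/ʀ/→/w/: change +1.
/w/→/θ/: change -4.
/θ/→/p/: change -2.
Minimum = -4.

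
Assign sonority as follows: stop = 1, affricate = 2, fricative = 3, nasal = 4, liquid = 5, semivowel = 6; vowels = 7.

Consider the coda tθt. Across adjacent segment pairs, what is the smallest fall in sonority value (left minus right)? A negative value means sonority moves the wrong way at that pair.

-2

/t/: stop = 1.
/θ/: fricative = 3.
/t/: stop = 1.
/t/→/θ/: change -2.
/θ/→/t/: change +2.
Minimum = -2.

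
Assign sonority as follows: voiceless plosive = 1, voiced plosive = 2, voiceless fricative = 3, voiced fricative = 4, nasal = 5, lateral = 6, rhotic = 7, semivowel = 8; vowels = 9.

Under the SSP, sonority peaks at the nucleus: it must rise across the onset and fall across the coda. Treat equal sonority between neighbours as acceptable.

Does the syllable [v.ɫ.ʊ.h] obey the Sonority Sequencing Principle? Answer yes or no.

yes

Onset: /v/ is a voiced fricative (sonority 4), /ɫ/ is a lateral (sonority 6); then the nucleus /ʊ/ (sonority 9).
Onset profile 4-6-9 — rises to the nucleus.
Coda: /h/ is a voiceless fricative (sonority 3).
Coda profile 9-3 — falls from the nucleus.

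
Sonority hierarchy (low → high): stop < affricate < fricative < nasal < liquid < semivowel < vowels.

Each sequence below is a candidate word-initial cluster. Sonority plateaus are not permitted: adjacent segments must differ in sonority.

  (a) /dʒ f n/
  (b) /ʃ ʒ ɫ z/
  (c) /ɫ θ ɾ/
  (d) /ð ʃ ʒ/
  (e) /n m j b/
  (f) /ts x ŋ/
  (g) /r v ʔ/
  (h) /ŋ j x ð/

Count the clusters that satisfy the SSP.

2

(a) sonority 2-3-4: well-formed.
(b) sonority 3-3-5-3: ill-formed.
(c) sonority 5-3-5: ill-formed.
(d) sonority 3-3-3: ill-formed.
(e) sonority 4-4-6-1: ill-formed.
(f) sonority 2-3-4: well-formed.
(g) sonority 5-3-1: ill-formed.
(h) sonority 4-6-3-3: ill-formed.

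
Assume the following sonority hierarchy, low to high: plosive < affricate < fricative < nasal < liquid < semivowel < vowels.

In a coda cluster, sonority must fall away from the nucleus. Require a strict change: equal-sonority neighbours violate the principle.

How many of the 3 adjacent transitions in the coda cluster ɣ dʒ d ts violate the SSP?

1

/ɣ/: fricative = 3.
/dʒ/: affricate = 2.
/d/: plosive = 1.
/ts/: affricate = 2.
/ɣ/→/dʒ/: 3→2 (falls) — ok.
/dʒ/→/d/: 2→1 (falls) — ok.
/d/→/ts/: 1→2 (does not fall) — violation.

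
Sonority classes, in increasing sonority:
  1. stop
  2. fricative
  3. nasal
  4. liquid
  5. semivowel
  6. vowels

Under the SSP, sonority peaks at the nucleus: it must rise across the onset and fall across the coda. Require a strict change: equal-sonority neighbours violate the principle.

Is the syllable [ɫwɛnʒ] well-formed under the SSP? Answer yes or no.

yes

Onset: /ɫ/ is a liquid (sonority 4), /w/ is a semivowel (sonority 5); then the nucleus /ɛ/ (sonority 6).
Onset profile 4-5-6 — rises to the nucleus.
Coda: /n/ is a nasal (sonority 3), /ʒ/ is a fricative (sonority 2).
Coda profile 6-3-2 — falls from the nucleus.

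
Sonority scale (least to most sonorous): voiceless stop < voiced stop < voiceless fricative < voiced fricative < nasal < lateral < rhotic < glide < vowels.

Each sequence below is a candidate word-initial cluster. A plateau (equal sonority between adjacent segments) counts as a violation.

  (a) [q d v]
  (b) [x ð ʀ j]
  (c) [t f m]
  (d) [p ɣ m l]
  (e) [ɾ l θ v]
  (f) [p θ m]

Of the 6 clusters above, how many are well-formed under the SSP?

(a) sonority 1-2-4: well-formed.
(b) sonority 3-4-7-8: well-formed.
(c) sonority 1-3-5: well-formed.
(d) sonority 1-4-5-6: well-formed.
(e) sonority 7-6-3-4: ill-formed.
(f) sonority 1-3-5: well-formed.

5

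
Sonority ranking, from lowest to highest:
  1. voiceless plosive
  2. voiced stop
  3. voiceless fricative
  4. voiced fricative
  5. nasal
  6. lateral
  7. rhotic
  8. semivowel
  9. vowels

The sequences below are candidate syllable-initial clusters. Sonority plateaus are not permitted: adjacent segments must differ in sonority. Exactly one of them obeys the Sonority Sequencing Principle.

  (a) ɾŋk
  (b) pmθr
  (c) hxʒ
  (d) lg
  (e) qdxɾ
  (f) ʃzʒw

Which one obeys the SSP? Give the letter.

(a) ɾŋk: profile 7-5-1 — violates.
(b) pmθr: profile 1-5-3-7 — violates.
(c) hxʒ: profile 3-3-4 — violates.
(d) lg: profile 6-2 — violates.
(e) qdxɾ: profile 1-2-3-7 — obeys.
(f) ʃzʒw: profile 3-4-4-8 — violates.

e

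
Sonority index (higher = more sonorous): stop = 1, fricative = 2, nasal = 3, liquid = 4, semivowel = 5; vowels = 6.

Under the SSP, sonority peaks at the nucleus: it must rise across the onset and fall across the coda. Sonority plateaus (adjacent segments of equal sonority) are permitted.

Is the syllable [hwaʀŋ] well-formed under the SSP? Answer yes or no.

Onset: /h/ is a fricative (sonority 2), /w/ is a semivowel (sonority 5); then the nucleus /a/ (sonority 6).
Onset profile 2-5-6 — rises to the nucleus.
Coda: /ʀ/ is a liquid (sonority 4), /ŋ/ is a nasal (sonority 3).
Coda profile 6-4-3 — falls from the nucleus.

yes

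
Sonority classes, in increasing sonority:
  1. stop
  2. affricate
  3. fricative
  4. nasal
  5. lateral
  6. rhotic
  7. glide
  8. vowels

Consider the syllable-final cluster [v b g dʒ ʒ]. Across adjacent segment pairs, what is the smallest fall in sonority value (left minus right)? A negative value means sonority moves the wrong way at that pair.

/v/ — fricative, sonority 3.
/b/ — stop, sonority 1.
/g/ — stop, sonority 1.
/dʒ/ — affricate, sonority 2.
/ʒ/ — fricative, sonority 3.
/v/→/b/: change +2.
/b/→/g/: change +0.
/g/→/dʒ/: change -1.
/dʒ/→/ʒ/: change -1.
Minimum = -1.

-1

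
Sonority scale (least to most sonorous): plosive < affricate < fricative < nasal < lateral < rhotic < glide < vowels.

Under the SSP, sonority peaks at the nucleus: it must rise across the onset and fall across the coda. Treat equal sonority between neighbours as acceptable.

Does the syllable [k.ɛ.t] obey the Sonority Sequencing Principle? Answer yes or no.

yes

Onset: /k/ is a plosive (sonority 1); then the nucleus /ɛ/ (sonority 8).
Onset profile 1-8 — rises to the nucleus.
Coda: /t/ is a plosive (sonority 1).
Coda profile 8-1 — falls from the nucleus.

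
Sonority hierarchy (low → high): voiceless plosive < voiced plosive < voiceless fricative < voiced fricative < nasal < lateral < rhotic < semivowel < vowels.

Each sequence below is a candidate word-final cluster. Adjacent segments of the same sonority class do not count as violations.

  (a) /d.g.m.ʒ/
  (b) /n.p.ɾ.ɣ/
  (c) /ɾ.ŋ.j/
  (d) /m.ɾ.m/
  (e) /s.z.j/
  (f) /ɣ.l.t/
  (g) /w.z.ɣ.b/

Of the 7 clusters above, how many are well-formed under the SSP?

1

(a) 2-2-5-4 → violates
(b) 5-1-7-4 → violates
(c) 7-5-8 → violates
(d) 5-7-5 → violates
(e) 3-4-8 → violates
(f) 4-6-1 → violates
(g) 8-4-4-2 → obeys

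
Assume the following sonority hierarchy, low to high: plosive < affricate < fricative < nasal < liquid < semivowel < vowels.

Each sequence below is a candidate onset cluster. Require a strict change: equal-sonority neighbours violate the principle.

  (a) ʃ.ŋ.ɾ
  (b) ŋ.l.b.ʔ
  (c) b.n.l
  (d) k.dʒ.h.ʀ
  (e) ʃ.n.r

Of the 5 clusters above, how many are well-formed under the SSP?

4

(a) ʃ.ŋ.ɾ: profile 3-4-5 — obeys.
(b) ŋ.l.b.ʔ: profile 4-5-1-1 — violates.
(c) b.n.l: profile 1-4-5 — obeys.
(d) k.dʒ.h.ʀ: profile 1-2-3-5 — obeys.
(e) ʃ.n.r: profile 3-4-5 — obeys.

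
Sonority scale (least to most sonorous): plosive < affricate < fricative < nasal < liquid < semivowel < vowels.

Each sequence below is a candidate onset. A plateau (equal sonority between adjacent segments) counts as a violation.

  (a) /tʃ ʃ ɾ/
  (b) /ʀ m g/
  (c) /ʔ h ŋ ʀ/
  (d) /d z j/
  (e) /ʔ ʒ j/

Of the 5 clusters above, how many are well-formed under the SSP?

(a) sonority 2-3-5: well-formed.
(b) sonority 5-4-1: ill-formed.
(c) sonority 1-3-4-5: well-formed.
(d) sonority 1-3-6: well-formed.
(e) sonority 1-3-6: well-formed.

4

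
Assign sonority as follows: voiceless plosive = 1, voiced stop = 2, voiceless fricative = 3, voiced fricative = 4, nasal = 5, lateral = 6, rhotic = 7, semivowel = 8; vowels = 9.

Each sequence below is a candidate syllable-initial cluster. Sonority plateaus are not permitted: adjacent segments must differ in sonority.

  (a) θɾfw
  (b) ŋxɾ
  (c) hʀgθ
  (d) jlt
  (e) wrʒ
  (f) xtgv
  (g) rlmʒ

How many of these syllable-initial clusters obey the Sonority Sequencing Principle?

(a) θɾfw: profile 3-7-3-8 — violates.
(b) ŋxɾ: profile 5-3-7 — violates.
(c) hʀgθ: profile 3-7-2-3 — violates.
(d) jlt: profile 8-6-1 — violates.
(e) wrʒ: profile 8-7-4 — violates.
(f) xtgv: profile 3-1-2-4 — violates.
(g) rlmʒ: profile 7-6-5-4 — violates.

0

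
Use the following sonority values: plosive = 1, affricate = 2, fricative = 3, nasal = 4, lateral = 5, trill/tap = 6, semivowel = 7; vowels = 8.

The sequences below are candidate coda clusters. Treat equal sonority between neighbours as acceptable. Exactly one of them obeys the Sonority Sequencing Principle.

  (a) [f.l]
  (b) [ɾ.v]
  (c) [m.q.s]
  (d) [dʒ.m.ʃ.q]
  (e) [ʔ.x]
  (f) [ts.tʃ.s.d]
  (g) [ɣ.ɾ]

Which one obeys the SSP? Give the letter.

b

(a) sonority 3-5: ill-formed.
(b) sonority 6-3: well-formed.
(c) sonority 4-1-3: ill-formed.
(d) sonority 2-4-3-1: ill-formed.
(e) sonority 1-3: ill-formed.
(f) sonority 2-2-3-1: ill-formed.
(g) sonority 3-6: ill-formed.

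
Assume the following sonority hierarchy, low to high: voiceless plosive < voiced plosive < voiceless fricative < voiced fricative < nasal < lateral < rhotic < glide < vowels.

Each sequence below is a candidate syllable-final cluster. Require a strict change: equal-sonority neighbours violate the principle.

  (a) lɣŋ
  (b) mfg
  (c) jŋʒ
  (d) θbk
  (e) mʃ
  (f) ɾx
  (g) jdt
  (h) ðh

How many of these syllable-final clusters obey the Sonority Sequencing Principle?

(a) 6-4-5 → violates
(b) 5-3-2 → obeys
(c) 8-5-4 → obeys
(d) 3-2-1 → obeys
(e) 5-3 → obeys
(f) 7-3 → obeys
(g) 8-2-1 → obeys
(h) 4-3 → obeys

7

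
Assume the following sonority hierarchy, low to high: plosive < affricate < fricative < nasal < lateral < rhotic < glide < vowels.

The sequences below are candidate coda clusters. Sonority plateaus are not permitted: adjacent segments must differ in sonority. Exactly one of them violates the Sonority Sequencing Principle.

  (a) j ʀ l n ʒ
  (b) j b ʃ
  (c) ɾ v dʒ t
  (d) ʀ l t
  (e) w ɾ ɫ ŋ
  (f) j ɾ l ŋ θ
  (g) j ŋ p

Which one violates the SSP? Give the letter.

(a) j ʀ l n ʒ: profile 7-6-5-4-3 — obeys.
(b) j b ʃ: profile 7-1-3 — violates.
(c) ɾ v dʒ t: profile 6-3-2-1 — obeys.
(d) ʀ l t: profile 6-5-1 — obeys.
(e) w ɾ ɫ ŋ: profile 7-6-5-4 — obeys.
(f) j ɾ l ŋ θ: profile 7-6-5-4-3 — obeys.
(g) j ŋ p: profile 7-4-1 — obeys.

b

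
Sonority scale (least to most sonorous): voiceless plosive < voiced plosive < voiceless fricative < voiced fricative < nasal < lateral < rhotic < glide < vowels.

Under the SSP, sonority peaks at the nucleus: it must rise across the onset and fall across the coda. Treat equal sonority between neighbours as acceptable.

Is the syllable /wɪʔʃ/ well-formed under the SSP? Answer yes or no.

no

Onset: /w/ is a glide (sonority 8); then the nucleus /ɪ/ (sonority 9).
Onset profile 8-9 — rises to the nucleus.
Coda: /ʔ/ is a voiceless plosive (sonority 1), /ʃ/ is a voiceless fricative (sonority 3).
Coda profile 9-1-3 — does not fall throughout.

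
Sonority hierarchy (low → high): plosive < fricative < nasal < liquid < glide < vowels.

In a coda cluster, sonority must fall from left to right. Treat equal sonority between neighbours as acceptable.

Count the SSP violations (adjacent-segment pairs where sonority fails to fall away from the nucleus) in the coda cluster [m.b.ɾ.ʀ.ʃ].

/m/: nasal = 3.
/b/: plosive = 1.
/ɾ/: liquid = 4.
/ʀ/: liquid = 4.
/ʃ/: fricative = 2.
/m/→/b/: 3→1 (falls) — ok.
/b/→/ɾ/: 1→4 (does not fall) — violation.
/ɾ/→/ʀ/: 4→4 (plateau, allowed) — ok.
/ʀ/→/ʃ/: 4→2 (falls) — ok.

1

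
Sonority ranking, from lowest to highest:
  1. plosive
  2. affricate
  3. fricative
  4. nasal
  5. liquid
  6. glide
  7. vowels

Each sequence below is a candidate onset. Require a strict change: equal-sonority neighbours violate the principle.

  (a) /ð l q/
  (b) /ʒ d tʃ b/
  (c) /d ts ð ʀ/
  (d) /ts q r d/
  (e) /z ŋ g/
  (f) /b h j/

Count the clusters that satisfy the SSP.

(a) sonority 3-5-1: ill-formed.
(b) sonority 3-1-2-1: ill-formed.
(c) sonority 1-2-3-5: well-formed.
(d) sonority 2-1-5-1: ill-formed.
(e) sonority 3-4-1: ill-formed.
(f) sonority 1-3-6: well-formed.

2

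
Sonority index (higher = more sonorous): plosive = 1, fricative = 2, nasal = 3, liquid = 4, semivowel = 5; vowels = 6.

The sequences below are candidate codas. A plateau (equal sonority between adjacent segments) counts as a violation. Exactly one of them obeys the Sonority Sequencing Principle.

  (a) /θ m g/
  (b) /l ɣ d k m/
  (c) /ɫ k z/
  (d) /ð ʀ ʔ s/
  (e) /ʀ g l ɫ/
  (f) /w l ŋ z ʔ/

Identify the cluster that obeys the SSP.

(a) /θ m g/: profile 2-3-1 — violates.
(b) /l ɣ d k m/: profile 4-2-1-1-3 — violates.
(c) /ɫ k z/: profile 4-1-2 — violates.
(d) /ð ʀ ʔ s/: profile 2-4-1-2 — violates.
(e) /ʀ g l ɫ/: profile 4-1-4-4 — violates.
(f) /w l ŋ z ʔ/: profile 5-4-3-2-1 — obeys.

f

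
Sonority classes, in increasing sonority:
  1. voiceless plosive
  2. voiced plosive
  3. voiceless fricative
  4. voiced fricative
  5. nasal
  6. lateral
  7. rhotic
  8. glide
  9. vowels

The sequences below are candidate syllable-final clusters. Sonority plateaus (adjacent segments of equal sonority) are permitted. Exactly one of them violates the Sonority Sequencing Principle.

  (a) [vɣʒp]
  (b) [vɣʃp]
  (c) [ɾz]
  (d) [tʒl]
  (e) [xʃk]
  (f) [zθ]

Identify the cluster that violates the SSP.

(a) sonority 4-4-4-1: well-formed.
(b) sonority 4-4-3-1: well-formed.
(c) sonority 7-4: well-formed.
(d) sonority 1-4-6: ill-formed.
(e) sonority 3-3-1: well-formed.
(f) sonority 4-3: well-formed.

d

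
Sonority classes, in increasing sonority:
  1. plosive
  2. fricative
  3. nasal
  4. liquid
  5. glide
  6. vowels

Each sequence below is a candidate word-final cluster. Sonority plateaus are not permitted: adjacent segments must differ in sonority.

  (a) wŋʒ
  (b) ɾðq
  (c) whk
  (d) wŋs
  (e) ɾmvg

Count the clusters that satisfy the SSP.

5

(a) sonority 5-3-2: well-formed.
(b) sonority 4-2-1: well-formed.
(c) sonority 5-2-1: well-formed.
(d) sonority 5-3-2: well-formed.
(e) sonority 4-3-2-1: well-formed.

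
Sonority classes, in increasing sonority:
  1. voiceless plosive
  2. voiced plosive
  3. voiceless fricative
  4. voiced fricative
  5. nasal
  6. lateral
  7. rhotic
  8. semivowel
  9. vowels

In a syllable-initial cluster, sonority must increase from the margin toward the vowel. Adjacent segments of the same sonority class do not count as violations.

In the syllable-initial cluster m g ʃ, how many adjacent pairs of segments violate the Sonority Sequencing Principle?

/m/: nasal = 5.
/g/: voiced plosive = 2.
/ʃ/: voiceless fricative = 3.
/m/→/g/: 5→2 (does not rise) — violation.
/g/→/ʃ/: 2→3 (rises) — ok.

1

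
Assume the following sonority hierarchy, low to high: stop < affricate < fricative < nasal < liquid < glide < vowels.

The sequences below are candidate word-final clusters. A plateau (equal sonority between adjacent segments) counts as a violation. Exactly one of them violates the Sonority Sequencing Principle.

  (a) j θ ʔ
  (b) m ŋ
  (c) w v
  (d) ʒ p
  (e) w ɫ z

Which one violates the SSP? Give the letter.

(a) sonority 6-3-1: well-formed.
(b) sonority 4-4: ill-formed.
(c) sonority 6-3: well-formed.
(d) sonority 3-1: well-formed.
(e) sonority 6-5-3: well-formed.

b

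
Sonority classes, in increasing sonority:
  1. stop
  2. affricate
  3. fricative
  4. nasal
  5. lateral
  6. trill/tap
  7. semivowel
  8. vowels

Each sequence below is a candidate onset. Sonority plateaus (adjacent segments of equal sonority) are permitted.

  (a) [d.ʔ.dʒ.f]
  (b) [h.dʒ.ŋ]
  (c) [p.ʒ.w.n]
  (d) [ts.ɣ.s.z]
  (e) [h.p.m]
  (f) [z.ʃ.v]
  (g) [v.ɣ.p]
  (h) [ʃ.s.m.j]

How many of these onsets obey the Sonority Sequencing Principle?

(a) [d.ʔ.dʒ.f]: profile 1-1-2-3 — obeys.
(b) [h.dʒ.ŋ]: profile 3-2-4 — violates.
(c) [p.ʒ.w.n]: profile 1-3-7-4 — violates.
(d) [ts.ɣ.s.z]: profile 2-3-3-3 — obeys.
(e) [h.p.m]: profile 3-1-4 — violates.
(f) [z.ʃ.v]: profile 3-3-3 — obeys.
(g) [v.ɣ.p]: profile 3-3-1 — violates.
(h) [ʃ.s.m.j]: profile 3-3-4-7 — obeys.

4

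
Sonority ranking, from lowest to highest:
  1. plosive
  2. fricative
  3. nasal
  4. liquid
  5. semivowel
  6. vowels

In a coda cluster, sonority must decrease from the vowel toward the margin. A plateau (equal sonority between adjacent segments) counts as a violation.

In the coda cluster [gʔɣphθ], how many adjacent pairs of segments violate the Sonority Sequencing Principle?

4

/g/: plosive = 1.
/ʔ/: plosive = 1.
/ɣ/: fricative = 2.
/p/: plosive = 1.
/h/: fricative = 2.
/θ/: fricative = 2.
/g/→/ʔ/: 1→1 (plateau) — violation.
/ʔ/→/ɣ/: 1→2 (does not fall) — violation.
/ɣ/→/p/: 2→1 (falls) — ok.
/p/→/h/: 1→2 (does not fall) — violation.
/h/→/θ/: 2→2 (plateau) — violation.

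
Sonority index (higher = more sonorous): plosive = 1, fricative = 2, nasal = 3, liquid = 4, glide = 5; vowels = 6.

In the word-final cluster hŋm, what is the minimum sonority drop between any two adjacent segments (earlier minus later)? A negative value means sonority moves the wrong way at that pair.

-1

/h/ is a fricative (sonority 2).
/ŋ/ is a nasal (sonority 3).
/m/ is a nasal (sonority 3).
/h/→/ŋ/: change -1.
/ŋ/→/m/: change +0.
Minimum = -1.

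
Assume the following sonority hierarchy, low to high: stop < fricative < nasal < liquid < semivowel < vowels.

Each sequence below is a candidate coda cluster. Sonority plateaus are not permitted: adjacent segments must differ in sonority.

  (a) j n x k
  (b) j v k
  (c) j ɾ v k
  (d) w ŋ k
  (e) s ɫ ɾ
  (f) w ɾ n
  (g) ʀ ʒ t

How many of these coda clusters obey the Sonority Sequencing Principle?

(a) j n x k: profile 5-3-2-1 — obeys.
(b) j v k: profile 5-2-1 — obeys.
(c) j ɾ v k: profile 5-4-2-1 — obeys.
(d) w ŋ k: profile 5-3-1 — obeys.
(e) s ɫ ɾ: profile 2-4-4 — violates.
(f) w ɾ n: profile 5-4-3 — obeys.
(g) ʀ ʒ t: profile 4-2-1 — obeys.

6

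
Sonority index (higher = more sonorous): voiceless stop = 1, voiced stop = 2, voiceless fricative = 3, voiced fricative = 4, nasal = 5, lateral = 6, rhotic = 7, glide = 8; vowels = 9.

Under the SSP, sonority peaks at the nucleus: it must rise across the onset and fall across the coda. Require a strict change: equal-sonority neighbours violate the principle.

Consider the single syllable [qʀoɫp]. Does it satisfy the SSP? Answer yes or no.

yes

Onset: /q/ is a voiceless stop (sonority 1), /ʀ/ is a rhotic (sonority 7); then the nucleus /o/ (sonority 9).
Onset profile 1-7-9 — rises to the nucleus.
Coda: /ɫ/ is a lateral (sonority 6), /p/ is a voiceless stop (sonority 1).
Coda profile 9-6-1 — falls from the nucleus.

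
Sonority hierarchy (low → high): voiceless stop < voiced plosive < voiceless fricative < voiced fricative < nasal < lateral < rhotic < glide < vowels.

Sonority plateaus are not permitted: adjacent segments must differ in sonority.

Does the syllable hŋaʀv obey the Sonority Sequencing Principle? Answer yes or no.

Onset: /h/ is a voiceless fricative (sonority 3), /ŋ/ is a nasal (sonority 5); then the nucleus /a/ (sonority 9).
Onset profile 3-5-9 — rises to the nucleus.
Coda: /ʀ/ is a rhotic (sonority 7), /v/ is a voiced fricative (sonority 4).
Coda profile 9-7-4 — falls from the nucleus.

yes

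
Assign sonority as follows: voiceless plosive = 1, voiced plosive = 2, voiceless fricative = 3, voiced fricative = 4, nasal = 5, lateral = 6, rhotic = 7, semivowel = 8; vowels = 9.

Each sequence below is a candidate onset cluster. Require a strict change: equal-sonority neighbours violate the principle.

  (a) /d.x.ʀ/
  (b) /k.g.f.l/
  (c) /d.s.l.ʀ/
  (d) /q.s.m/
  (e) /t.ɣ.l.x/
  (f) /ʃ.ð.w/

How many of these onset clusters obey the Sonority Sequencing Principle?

(a) 2-3-7 → obeys
(b) 1-2-3-6 → obeys
(c) 2-3-6-7 → obeys
(d) 1-3-5 → obeys
(e) 1-4-6-3 → violates
(f) 3-4-8 → obeys

5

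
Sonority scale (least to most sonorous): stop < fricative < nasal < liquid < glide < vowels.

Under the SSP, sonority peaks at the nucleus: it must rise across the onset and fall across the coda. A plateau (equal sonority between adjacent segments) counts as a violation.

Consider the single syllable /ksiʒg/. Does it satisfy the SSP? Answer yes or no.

Onset: /k/ is a stop (sonority 1), /s/ is a fricative (sonority 2); then the nucleus /i/ (sonority 6).
Onset profile 1-2-6 — rises to the nucleus.
Coda: /ʒ/ is a fricative (sonority 2), /g/ is a stop (sonority 1).
Coda profile 6-2-1 — falls from the nucleus.

yes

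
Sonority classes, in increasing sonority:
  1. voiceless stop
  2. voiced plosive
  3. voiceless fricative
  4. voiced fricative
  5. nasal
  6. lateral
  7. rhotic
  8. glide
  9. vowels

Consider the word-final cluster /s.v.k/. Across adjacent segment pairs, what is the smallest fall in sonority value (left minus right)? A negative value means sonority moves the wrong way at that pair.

/s/ is a voiceless fricative (sonority 3).
/v/ is a voiced fricative (sonority 4).
/k/ is a voiceless stop (sonority 1).
/s/→/v/: change -1.
/v/→/k/: change +3.
Minimum = -1.

-1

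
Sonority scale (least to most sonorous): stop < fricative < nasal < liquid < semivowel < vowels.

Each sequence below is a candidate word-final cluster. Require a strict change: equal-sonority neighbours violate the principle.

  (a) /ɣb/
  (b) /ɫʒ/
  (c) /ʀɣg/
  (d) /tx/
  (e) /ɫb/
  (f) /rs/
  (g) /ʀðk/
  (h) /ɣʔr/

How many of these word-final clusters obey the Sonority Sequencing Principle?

6

(a) /ɣb/: profile 2-1 — obeys.
(b) /ɫʒ/: profile 4-2 — obeys.
(c) /ʀɣg/: profile 4-2-1 — obeys.
(d) /tx/: profile 1-2 — violates.
(e) /ɫb/: profile 4-1 — obeys.
(f) /rs/: profile 4-2 — obeys.
(g) /ʀðk/: profile 4-2-1 — obeys.
(h) /ɣʔr/: profile 2-1-4 — violates.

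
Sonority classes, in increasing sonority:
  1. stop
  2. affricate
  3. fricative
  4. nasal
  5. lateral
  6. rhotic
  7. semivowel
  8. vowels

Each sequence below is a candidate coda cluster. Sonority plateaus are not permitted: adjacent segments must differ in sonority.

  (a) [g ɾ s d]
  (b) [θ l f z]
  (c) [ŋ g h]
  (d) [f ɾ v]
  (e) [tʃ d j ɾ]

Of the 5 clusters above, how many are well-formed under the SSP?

0

(a) [g ɾ s d]: profile 1-6-3-1 — violates.
(b) [θ l f z]: profile 3-5-3-3 — violates.
(c) [ŋ g h]: profile 4-1-3 — violates.
(d) [f ɾ v]: profile 3-6-3 — violates.
(e) [tʃ d j ɾ]: profile 2-1-7-6 — violates.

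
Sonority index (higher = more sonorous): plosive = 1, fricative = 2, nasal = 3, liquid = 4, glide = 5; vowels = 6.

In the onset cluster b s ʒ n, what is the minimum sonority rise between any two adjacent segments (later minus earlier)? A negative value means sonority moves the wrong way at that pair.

/b/: plosive = 1.
/s/: fricative = 2.
/ʒ/: fricative = 2.
/n/: nasal = 3.
/b/→/s/: change +1.
/s/→/ʒ/: change +0.
/ʒ/→/n/: change +1.
Minimum = 0.

0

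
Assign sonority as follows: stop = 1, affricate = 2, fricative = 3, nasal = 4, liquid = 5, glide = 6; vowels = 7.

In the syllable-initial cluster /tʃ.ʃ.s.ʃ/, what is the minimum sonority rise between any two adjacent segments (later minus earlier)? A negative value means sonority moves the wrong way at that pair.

0

/tʃ/ is an affricate (sonority 2).
/ʃ/ is a fricative (sonority 3).
/s/ is a fricative (sonority 3).
/ʃ/ is a fricative (sonority 3).
/tʃ/→/ʃ/: change +1.
/ʃ/→/s/: change +0.
/s/→/ʃ/: change +0.
Minimum = 0.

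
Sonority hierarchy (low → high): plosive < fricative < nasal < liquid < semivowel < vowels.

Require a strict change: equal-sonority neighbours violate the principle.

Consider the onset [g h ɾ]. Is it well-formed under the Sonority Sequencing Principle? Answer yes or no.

/g/ is a plosive (sonority 1).
/h/ is a fricative (sonority 2).
/ɾ/ is a liquid (sonority 4).
The profile 1-2-4 strictly rises, so the onset satisfies the SSP.

yes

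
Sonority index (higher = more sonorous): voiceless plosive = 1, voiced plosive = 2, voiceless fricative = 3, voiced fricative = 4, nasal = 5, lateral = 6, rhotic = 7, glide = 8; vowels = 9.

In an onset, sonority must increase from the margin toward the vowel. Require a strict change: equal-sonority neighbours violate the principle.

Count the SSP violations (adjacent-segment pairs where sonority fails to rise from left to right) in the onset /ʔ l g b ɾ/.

/ʔ/: voiceless plosive = 1.
/l/: lateral = 6.
/g/: voiced plosive = 2.
/b/: voiced plosive = 2.
/ɾ/: rhotic = 7.
/ʔ/→/l/: 1→6 (rises) — ok.
/l/→/g/: 6→2 (does not rise) — violation.
/g/→/b/: 2→2 (plateau) — violation.
/b/→/ɾ/: 2→7 (rises) — ok.

2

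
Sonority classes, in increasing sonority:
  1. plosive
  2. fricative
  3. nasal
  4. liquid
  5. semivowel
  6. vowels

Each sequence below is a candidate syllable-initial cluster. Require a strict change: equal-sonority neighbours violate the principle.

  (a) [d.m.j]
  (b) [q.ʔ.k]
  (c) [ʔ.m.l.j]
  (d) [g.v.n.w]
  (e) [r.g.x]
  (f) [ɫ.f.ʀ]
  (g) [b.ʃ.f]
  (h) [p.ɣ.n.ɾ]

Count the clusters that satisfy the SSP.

(a) sonority 1-3-5: well-formed.
(b) sonority 1-1-1: ill-formed.
(c) sonority 1-3-4-5: well-formed.
(d) sonority 1-2-3-5: well-formed.
(e) sonority 4-1-2: ill-formed.
(f) sonority 4-2-4: ill-formed.
(g) sonority 1-2-2: ill-formed.
(h) sonority 1-2-3-4: well-formed.

4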